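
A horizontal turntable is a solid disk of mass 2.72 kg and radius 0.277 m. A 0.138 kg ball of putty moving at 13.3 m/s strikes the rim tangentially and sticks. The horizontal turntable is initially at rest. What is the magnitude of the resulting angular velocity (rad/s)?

About the axle the impulsive forces during the collision are internal, so angular momentum about that axis is conserved.
I_p = ½(2.72)(0.277)² = 0.1044 kg·m². Taking the sense of the ball of putty's angular momentum as positive, L_{ball} = m v R = (0.138)(13.3)(0.277) = 0.5084 kg·m²/s.
L_i = 0 + 0.5084 = 0.5084 kg·m²/s.
After sticking, I_f = I_p + m R² = 0.1044 + (0.138)(0.277)² = 0.1149 kg·m².
ω_f = L_i / I_f = 0.5084 / 0.1149 = 4.423 rad/s.

|ω_f| ≈ 4.42 rad/s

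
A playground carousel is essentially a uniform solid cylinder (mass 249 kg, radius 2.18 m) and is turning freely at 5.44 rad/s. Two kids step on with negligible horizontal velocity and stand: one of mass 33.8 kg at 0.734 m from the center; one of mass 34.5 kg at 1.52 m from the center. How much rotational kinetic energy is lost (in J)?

The added mass arrives with no angular momentum about the center, and any external torque about the center is negligible, so the system's angular momentum is conserved.
I_p = ½(249)(2.18)² = 591.7 kg·m².
Added inertia Σmr² = (33.8)(0.734)² + (34.5)(1.52)² = 97.92 kg·m²; I_f = 591.7 + 97.92 = 689.6 kg·m².
ω_f = I_p ω_i / I_f = (591.7)(5.44) / 689.6 = 4.668 rad/s.
KE_i = ½(591.7)(5.440 rad/s)² = 8755 J; KE_f = ½(689.6)(4.668)² = 7512 J.

energy lost ≈ 1240 J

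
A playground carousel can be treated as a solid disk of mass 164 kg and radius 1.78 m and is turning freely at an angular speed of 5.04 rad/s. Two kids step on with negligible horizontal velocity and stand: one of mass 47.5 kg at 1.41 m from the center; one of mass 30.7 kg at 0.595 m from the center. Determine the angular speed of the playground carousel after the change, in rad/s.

No external torque acts about the center; L_before = L_after.
I_p = ½(164)(1.78)² = 259.8 kg·m².
Added inertia Σmr² = (47.5)(1.41)² + (30.7)(0.595)² = 105.3 kg·m²; I_f = 259.8 + 105.3 = 365.1 kg·m².
ω_f = I_p ω_i / I_f = (259.8)(5.04) / 365.1 = 3.586 rad/s.

ω_f ≈ 3.59 rad/s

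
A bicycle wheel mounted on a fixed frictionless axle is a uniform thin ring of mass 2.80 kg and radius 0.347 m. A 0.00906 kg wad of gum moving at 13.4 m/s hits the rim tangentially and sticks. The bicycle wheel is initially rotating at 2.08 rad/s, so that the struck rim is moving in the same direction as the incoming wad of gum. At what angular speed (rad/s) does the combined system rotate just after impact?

|ω_f| ≈ 2.20 rad/s

About the axle the impulsive forces during the collision are internal, so angular momentum about that axis is conserved.
I_p = (2.80)(0.347)² = 0.3371 kg·m². Taking the sense of the wad of gum's angular momentum as positive, L_{wad} = m v R = (0.00906)(13.4)(0.347) = 0.04213 kg·m²/s.
L_i = +I_p ω_p + m v R = +(0.3371)(2.08) + 0.04213 = 0.7434 kg·m²/s.
After sticking, I_f = I_p + m R² = 0.3371 + (0.00906)(0.347)² = 0.3382 kg·m².
ω_f = L_i / I_f = 0.7434 / 0.3382 = 2.198 rad/s.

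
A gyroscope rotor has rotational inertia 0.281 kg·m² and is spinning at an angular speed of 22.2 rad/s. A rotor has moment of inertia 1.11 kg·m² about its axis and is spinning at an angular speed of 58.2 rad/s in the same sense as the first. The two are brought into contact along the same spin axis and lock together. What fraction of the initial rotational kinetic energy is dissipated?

The coupling torques are internal; angular momentum about the shared axis is conserved.
Taking A's sense as positive: L = (0.2810)(22.2) + (1.110)(58.2) = 70.84 kg·m²·rad/s.
Combined I = 0.2810 + 1.110 = 1.391 kg·m².
ω_f = L / I = 70.84 / 1.391 = 50.93 rad/s.
KE_i = ½ΣIω² = 1949 J; KE_f = ½(1.391)(50.93)² = 1804 J.
Fraction dissipated = (KE_i − KE_f)/KE_i = 0.07455.

fraction ≈ 0.0745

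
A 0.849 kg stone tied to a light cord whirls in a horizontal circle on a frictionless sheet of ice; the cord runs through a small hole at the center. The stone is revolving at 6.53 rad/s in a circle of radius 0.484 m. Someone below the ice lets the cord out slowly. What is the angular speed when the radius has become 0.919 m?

ω₂ ≈ 1.81 rad/s

No torque about the axis ⇒ m r₁² ω₁ = m r₂² ω₂.
ω₂ = ω₁ (r₁/r₂)² = (6.53)(0.484/0.919)² = 1.811 rad/s.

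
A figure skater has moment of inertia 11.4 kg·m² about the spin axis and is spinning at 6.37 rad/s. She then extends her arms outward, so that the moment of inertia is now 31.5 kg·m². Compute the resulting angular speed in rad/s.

ω₂ ≈ 2.31 rad/s

Angular momentum about the spin axis is conserved since the torque about it is zero.
ω₂ = I₁ω₁ / I₂ = (11.40)(6.37 rad/s) / (31.50) = 2.305 rad/s.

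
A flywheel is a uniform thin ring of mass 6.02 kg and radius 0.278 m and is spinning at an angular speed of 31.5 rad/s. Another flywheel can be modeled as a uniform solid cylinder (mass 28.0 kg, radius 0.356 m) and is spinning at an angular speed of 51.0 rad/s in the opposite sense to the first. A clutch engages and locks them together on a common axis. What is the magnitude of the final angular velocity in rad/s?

No external torque acts about the common axis, so total angular momentum is conserved.
Moments of inertia: I_A = (6.02)(0.278)² = 0.4652 kg·m²; I_B = ½(28.0)(0.356)² = 1.774 kg·m².
Taking A's sense as positive: L = (0.4652)(31.5) − (1.774)(51.0) = -75.83 kg·m²·rad/s.
Combined I = 0.4652 + 1.774 = 2.240 kg·m².
ω_f = L / I = -75.83 / 2.240 = -33.86 rad/s.

|ω_f| ≈ 33.9 rad/s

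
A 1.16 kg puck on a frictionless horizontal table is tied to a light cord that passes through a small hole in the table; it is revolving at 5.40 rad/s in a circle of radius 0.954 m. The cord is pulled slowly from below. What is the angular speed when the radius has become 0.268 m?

ω₂ ≈ 68.4 rad/s

No torque about the axis ⇒ m r₁² ω₁ = m r₂² ω₂.
ω₂ = ω₁ (r₁/r₂)² = (5.40)(0.954/0.268)² = 68.43 rad/s.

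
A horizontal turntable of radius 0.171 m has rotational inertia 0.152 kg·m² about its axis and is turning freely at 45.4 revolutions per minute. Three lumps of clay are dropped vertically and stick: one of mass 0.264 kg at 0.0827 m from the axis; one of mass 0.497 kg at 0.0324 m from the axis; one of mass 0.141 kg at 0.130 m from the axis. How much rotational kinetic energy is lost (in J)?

energy lost ≈ 0.0516 J

The added mass arrives with no angular momentum about the axis, and any external torque about the axis is negligible, so the system's angular momentum is conserved.
Added inertia Σmr² = (0.264)(0.0827)² + (0.497)(0.0324)² + (0.141)(0.130)² = 0.004710 kg·m²; I_f = 0.1520 + 0.004710 = 0.1567 kg·m².
ω_f = I_p ω_i / I_f = (0.1520)(45.4) / 0.1567 = 44.04 rpm.
KE_i = ½(0.1520)(4.754 rad/s)² = 1.718 J; KE_f = ½(0.1567)(4.611)² = 1.666 J.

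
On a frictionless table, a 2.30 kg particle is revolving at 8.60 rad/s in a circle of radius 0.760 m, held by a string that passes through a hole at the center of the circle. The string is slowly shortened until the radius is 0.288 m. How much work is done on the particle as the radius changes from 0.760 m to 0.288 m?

W ≈ 293 J

The constraining force is radial, so m r² ω about the center is conserved.
ω₂ = ω₁ (r₁/r₂)² = (8.60)(0.760/0.288)² = 59.89 rad/s.
W = ΔKE = ½m(v₂² − v₁²) = 293.0 J.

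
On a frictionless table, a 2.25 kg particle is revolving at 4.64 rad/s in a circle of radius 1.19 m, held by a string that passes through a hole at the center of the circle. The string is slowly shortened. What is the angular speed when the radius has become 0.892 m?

ω₂ ≈ 8.26 rad/s

The constraining force is radial, so m r² ω about the center is conserved.
ω₂ = ω₁ (r₁/r₂)² = (4.64)(1.19/0.892)² = 8.258 rad/s.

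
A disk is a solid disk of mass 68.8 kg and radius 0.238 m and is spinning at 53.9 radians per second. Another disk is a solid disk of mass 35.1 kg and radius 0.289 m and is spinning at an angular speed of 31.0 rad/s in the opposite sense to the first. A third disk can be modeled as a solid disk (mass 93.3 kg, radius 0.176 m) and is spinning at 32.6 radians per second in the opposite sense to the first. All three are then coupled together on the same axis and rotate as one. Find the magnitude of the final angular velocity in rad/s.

No external torque acts about the common axis, so total angular momentum is conserved.
Moments of inertia: I_A = ½(68.8)(0.238)² = 1.949 kg·m²; I_B = ½(35.1)(0.289)² = 1.466 kg·m²; I_C = ½(93.3)(0.176)² = 1.445 kg·m².
Taking A's sense as positive: L = (1.949)(53.9) − (1.466)(31.0) − (1.445)(32.6) = 12.48 kg·m²·rad/s.
Combined I = 1.949 + 1.466 + 1.445 = 4.859 kg·m².
ω_f = L / I = 12.48 / 4.859 = 2.568 rad/s.

|ω_f| ≈ 2.57 rad/s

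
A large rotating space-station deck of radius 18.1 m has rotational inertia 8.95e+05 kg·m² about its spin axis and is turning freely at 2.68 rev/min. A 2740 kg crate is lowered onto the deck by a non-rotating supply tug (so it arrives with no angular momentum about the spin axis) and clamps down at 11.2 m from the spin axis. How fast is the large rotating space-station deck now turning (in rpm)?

ω_f ≈ 1.94 rpm

No external torque acts about the spin axis; L_before = L_after.
Added inertia Σmr² = (2740)(11.2)² = 3.437e+05 kg·m²; I_f = 8.950e+05 + 3.437e+05 = 1.239e+06 kg·m².
ω_f = I_p ω_i / I_f = (8.950e+05)(2.68) / 1.239e+06 = 1.936 rpm.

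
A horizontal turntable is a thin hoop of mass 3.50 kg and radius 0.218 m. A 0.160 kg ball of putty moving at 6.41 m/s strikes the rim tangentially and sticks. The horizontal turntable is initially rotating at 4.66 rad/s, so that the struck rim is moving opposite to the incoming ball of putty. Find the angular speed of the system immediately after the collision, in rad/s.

The axle reaction passes through the axle and exerts no torque about it; angular momentum about the axle is conserved through the impact.
I_p = (3.50)(0.218)² = 0.1663 kg·m². Taking the sense of the ball of putty's angular momentum as positive, L_{ball} = m v R = (0.160)(6.41)(0.218) = 0.2236 kg·m²/s.
L_i = −I_p ω_p + m v R = −(0.1663)(4.66) + 0.2236 = -0.5515 kg·m²/s.
After sticking, I_f = I_p + m R² = 0.1663 + (0.160)(0.218)² = 0.1739 kg·m².
ω_f = L_i / I_f = -0.5515 / 0.1739 = -3.171 rad/s.

|ω_f| ≈ 3.17 rad/s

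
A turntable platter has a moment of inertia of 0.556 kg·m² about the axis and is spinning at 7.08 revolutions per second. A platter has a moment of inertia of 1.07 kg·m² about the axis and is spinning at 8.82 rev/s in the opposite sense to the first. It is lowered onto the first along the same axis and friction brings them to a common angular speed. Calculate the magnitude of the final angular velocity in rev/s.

No external torque acts about the common axis, so total angular momentum is conserved.
Taking A's sense as positive: L = (0.5560)(7.08) − (1.070)(8.82) = -5.501 kg·m²·rev/s.
Combined I = 0.5560 + 1.070 = 1.626 kg·m².
ω_f = L / I = -5.501 / 1.626 = -3.383 rev/s.

|ω_f| ≈ 3.38 rev/s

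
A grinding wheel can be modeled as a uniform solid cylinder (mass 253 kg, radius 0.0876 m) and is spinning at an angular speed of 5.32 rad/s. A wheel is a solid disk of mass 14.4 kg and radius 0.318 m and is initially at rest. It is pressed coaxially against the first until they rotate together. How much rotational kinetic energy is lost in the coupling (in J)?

ΔKE lost ≈ 5.89 J

The coupling torques are internal; angular momentum about the shared axis is conserved.
Moments of inertia: I_A = ½(253)(0.0876)² = 0.9707 kg·m²; I_B = ½(14.4)(0.318)² = 0.7281 kg·m².
Taking A's sense as positive: L = (0.9707)(5.32) = 5.164 kg·m²·rad/s.
Combined I = 0.9707 + 0.7281 = 1.699 kg·m².
ω_f = L / I = 5.164 / 1.699 = 3.040 rad/s.
KE_i = ½ΣIω² = 13.74 J; KE_f = ½(1.699)(3.040)² = 7.850 J.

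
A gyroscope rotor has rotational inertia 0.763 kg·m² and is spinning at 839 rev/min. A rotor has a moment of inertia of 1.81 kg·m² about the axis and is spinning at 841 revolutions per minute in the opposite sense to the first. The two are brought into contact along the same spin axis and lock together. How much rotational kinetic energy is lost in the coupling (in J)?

ΔKE lost ≈ 8310 J

The coupling torques are internal; angular momentum about the shared axis is conserved.
Taking A's sense as positive: L = (0.7630)(839) − (1.810)(841) = -882.1 kg·m²·rpm.
Combined I = 0.7630 + 1.810 = 2.573 kg·m².
ω_f = L / I = -882.1 / 2.573 = -342.8 rpm.
KE_i = ½ΣIω² = 9964 J; KE_f = ½(2.573)(35.90)² = 1658 J.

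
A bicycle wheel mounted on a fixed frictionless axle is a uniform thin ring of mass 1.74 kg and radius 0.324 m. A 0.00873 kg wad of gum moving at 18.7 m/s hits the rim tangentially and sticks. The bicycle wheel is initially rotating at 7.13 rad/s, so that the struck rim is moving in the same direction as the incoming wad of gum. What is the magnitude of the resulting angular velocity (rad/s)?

The axle reaction passes through the axle and exerts no torque about it; angular momentum about the axle is conserved through the impact.
I_p = (1.74)(0.324)² = 0.1827 kg·m². Taking the sense of the wad of gum's angular momentum as positive, L_{wad} = m v R = (0.00873)(18.7)(0.324) = 0.05289 kg·m²/s.
L_i = +I_p ω_p + m v R = +(0.1827)(7.13) + 0.05289 = 1.355 kg·m²/s.
After sticking, I_f = I_p + m R² = 0.1827 + (0.00873)(0.324)² = 0.1836 kg·m².
ω_f = L_i / I_f = 1.355 / 0.1836 = 7.383 rad/s.

|ω_f| ≈ 7.38 rad/s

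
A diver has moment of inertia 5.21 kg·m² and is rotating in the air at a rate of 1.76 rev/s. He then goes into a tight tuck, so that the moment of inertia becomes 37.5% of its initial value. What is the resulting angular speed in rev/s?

With no external torque about the axis, L is conserved: I₁ω₁ = I₂ω₂.
I₂ = 0.375 × 5.21 = 1.954 kg·m².
ω₂ = I₁ω₁ / I₂ = (5.210)(1.76 rev/s) / (1.954) = 4.693 rev/s.

ω₂ ≈ 4.69 rev/s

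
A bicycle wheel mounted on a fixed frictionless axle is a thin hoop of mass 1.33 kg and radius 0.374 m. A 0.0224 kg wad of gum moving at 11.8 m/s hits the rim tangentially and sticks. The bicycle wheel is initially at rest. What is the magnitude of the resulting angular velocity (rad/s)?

|ω_f| ≈ 0.523 rad/s

About the axle the impulsive forces during the collision are internal, so angular momentum about that axis is conserved.
I_p = (1.33)(0.374)² = 0.1860 kg·m². Taking the sense of the wad of gum's angular momentum as positive, L_{wad} = m v R = (0.0224)(11.8)(0.374) = 0.09886 kg·m²/s.
L_i = 0 + 0.09886 = 0.09886 kg·m²/s.
After sticking, I_f = I_p + m R² = 0.1860 + (0.0224)(0.374)² = 0.1892 kg·m².
ω_f = L_i / I_f = 0.09886 / 0.1892 = 0.5226 rad/s.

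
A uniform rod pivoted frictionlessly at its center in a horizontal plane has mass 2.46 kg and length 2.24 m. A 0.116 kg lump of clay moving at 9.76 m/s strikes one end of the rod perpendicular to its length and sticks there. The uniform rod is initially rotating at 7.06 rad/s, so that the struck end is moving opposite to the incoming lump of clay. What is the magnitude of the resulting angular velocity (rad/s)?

|ω_f| ≈ 5.11 rad/s

The axle reaction passes through the pivot and exerts no torque about it; angular momentum about the pivot is conserved through the impact.
I_p = (1/12)(2.46)(2.24)² = 1.029 kg·m². Taking the sense of the lump of clay's angular momentum as positive, L_{lump} = m v R = (0.116)(9.76)(2.24/2) = 1.268 kg·m²/s.
L_i = −I_p ω_p + m v R = −(1.029)(7.06) + 1.268 = -5.994 kg·m²/s.
After sticking, I_f = I_p + m R² = 1.029 + (0.116)(2.24/2)² = 1.174 kg·m².
ω_f = L_i / I_f = -5.994 / 1.174 = -5.105 rad/s.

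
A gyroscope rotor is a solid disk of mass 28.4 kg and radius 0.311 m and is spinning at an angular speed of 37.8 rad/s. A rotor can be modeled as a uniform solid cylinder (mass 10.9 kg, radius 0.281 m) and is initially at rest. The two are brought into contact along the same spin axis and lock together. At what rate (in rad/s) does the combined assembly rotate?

|ω_f| ≈ 28.8 rad/s

No external torque acts about the common axis, so total angular momentum is conserved.
Moments of inertia: I_A = ½(28.4)(0.311)² = 1.373 kg·m²; I_B = ½(10.9)(0.281)² = 0.4303 kg·m².
Taking A's sense as positive: L = (1.373)(37.8) = 51.92 kg·m²·rad/s.
Combined I = 1.373 + 0.4303 = 1.804 kg·m².
ω_f = L / I = 51.92 / 1.804 = 28.78 rad/s.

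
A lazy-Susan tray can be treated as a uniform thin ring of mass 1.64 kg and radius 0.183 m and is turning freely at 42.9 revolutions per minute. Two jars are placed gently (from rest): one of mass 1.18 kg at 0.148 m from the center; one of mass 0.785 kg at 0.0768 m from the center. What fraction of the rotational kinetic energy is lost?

No external torque acts about the center; L_before = L_after.
I_p = (1.64)(0.183)² = 0.05492 kg·m².
Added inertia Σmr² = (1.18)(0.148)² + (0.785)(0.0768)² = 0.03048 kg·m²; I_f = 0.05492 + 0.03048 = 0.08540 kg·m².
ω_f = I_p ω_i / I_f = (0.05492)(42.9) / 0.08540 = 27.59 rpm.
KE_i = ½(0.05492)(4.492 rad/s)² = 0.5542 J; KE_f = ½(0.08540)(2.889)² = 0.3564 J.
Fraction lost = 0.3569.

fraction ≈ 0.357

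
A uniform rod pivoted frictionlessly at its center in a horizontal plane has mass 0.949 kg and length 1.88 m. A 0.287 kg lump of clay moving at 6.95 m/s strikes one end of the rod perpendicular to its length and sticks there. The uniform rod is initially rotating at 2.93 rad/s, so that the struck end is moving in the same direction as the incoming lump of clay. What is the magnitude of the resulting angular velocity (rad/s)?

About the pivot the impulsive forces during the collision are internal, so angular momentum about that axis is conserved.
I_p = (1/12)(0.949)(1.88)² = 0.2795 kg·m². Taking the sense of the lump of clay's angular momentum as positive, L_{lump} = m v R = (0.287)(6.95)(1.88/2) = 1.875 kg·m²/s.
L_i = +I_p ω_p + m v R = +(0.2795)(2.93) + 1.875 = 2.694 kg·m²/s.
After sticking, I_f = I_p + m R² = 0.2795 + (0.287)(1.88/2)² = 0.5331 kg·m².
ω_f = L_i / I_f = 2.694 / 0.5331 = 5.053 rad/s.

|ω_f| ≈ 5.05 rad/s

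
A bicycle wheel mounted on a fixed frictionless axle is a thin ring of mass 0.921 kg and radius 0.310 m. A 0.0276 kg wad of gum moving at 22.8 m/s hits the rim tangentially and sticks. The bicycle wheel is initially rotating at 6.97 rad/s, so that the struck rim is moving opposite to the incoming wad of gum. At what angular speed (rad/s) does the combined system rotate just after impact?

|ω_f| ≈ 4.63 rad/s

About the axle the impulsive forces during the collision are internal, so angular momentum about that axis is conserved.
I_p = (0.921)(0.310)² = 0.08851 kg·m². Taking the sense of the wad of gum's angular momentum as positive, L_{wad} = m v R = (0.0276)(22.8)(0.310) = 0.1951 kg·m²/s.
L_i = −I_p ω_p + m v R = −(0.08851)(6.97) + 0.1951 = -0.4218 kg·m²/s.
After sticking, I_f = I_p + m R² = 0.08851 + (0.0276)(0.310)² = 0.09116 kg·m².
ω_f = L_i / I_f = -0.4218 / 0.09116 = -4.627 rad/s.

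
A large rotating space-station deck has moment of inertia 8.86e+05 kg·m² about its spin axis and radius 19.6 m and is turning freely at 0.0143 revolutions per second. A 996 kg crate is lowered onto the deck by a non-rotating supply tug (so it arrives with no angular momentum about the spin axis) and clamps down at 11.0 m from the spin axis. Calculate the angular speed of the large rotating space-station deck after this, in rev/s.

ω_f ≈ 0.0126 rev/s

The added mass arrives with no angular momentum about the spin axis, and any external torque about the spin axis is negligible, so the system's angular momentum is conserved.
Added inertia Σmr² = (996)(11.0)² = 1.205e+05 kg·m²; I_f = 8.860e+05 + 1.205e+05 = 1.007e+06 kg·m².
ω_f = I_p ω_i / I_f = (8.860e+05)(0.0143) / 1.007e+06 = 0.01259 rev/s.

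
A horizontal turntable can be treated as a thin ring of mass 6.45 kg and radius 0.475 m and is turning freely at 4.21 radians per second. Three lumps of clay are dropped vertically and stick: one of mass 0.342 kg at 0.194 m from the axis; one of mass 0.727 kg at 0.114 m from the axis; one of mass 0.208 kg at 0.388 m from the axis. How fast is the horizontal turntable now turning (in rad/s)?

The added mass arrives with no angular momentum about the axis, and any external torque about the axis is negligible, so the system's angular momentum is conserved.
I_p = (6.45)(0.475)² = 1.455 kg·m².
Added inertia Σmr² = (0.342)(0.194)² + (0.727)(0.114)² + (0.208)(0.388)² = 0.05363 kg·m²; I_f = 1.455 + 0.05363 = 1.509 kg·m².
ω_f = I_p ω_i / I_f = (1.455)(4.21) / 1.509 = 4.060 rad/s.

ω_f ≈ 4.06 rad/s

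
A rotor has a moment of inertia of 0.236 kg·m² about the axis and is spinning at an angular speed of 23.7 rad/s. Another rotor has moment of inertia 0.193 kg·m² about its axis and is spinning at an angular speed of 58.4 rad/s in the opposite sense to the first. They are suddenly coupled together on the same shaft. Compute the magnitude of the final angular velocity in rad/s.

|ω_f| ≈ 13.2 rad/s

No external torque acts about the common axis, so total angular momentum is conserved.
Taking A's sense as positive: L = (0.2360)(23.7) − (0.1930)(58.4) = -5.678 kg·m²·rad/s.
Combined I = 0.2360 + 0.1930 = 0.4290 kg·m².
ω_f = L / I = -5.678 / 0.4290 = -13.24 rad/s.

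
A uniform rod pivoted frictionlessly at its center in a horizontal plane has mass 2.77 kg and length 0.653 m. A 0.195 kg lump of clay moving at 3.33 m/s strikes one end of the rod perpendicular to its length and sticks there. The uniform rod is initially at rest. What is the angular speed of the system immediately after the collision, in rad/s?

|ω_f| ≈ 1.78 rad/s

About the pivot the impulsive forces during the collision are internal, so angular momentum about that axis is conserved.
I_p = (1/12)(2.77)(0.653)² = 0.09843 kg·m². Taking the sense of the lump of clay's angular momentum as positive, L_{lump} = m v R = (0.195)(3.33)(0.653/2) = 0.2120 kg·m²/s.
L_i = 0 + 0.2120 = 0.2120 kg·m²/s.
After sticking, I_f = I_p + m R² = 0.09843 + (0.195)(0.653/2)² = 0.1192 kg·m².
ω_f = L_i / I_f = 0.2120 / 0.1192 = 1.778 rad/s.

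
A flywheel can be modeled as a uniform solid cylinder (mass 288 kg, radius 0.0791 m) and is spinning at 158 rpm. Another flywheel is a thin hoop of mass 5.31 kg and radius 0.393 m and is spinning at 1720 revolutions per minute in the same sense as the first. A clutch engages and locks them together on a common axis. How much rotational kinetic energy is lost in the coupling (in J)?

ΔKE lost ≈ 5740 J

No external torque acts about the common axis, so total angular momentum is conserved.
Moments of inertia: I_A = ½(288)(0.0791)² = 0.9010 kg·m²; I_B = (5.31)(0.393)² = 0.8201 kg·m².
Taking A's sense as positive: L = (0.9010)(158) + (0.8201)(1720) = 1553 kg·m²·rpm.
Combined I = 0.9010 + 0.8201 = 1.721 kg·m².
ω_f = L / I = 1553 / 1.721 = 902.3 rpm.
KE_i = ½ΣIω² = 13430 J; KE_f = ½(1.721)(94.49)² = 7683 J.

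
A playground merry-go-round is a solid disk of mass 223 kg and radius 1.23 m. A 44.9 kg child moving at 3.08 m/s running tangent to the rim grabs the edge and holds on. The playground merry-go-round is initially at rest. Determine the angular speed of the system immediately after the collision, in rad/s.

The axle reaction passes through the axle and exerts no torque about it; angular momentum about the axle is conserved through the impact.
I_p = ½(223)(1.23)² = 168.7 kg·m². Taking the sense of the child's angular momentum as positive, L_{child} = m v R = (44.9)(3.08)(1.23) = 170.1 kg·m²/s.
L_i = 0 + 170.1 = 170.1 kg·m²/s.
After sticking, I_f = I_p + m R² = 168.7 + (44.9)(1.23)² = 236.6 kg·m².
ω_f = L_i / I_f = 170.1 / 236.6 = 0.7189 rad/s.

|ω_f| ≈ 0.719 rad/s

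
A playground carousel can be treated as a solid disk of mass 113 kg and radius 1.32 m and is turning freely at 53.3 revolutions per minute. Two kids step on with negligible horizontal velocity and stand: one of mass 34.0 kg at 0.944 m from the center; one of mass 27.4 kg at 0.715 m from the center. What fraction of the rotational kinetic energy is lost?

No external torque acts about the center; L_before = L_after.
I_p = ½(113)(1.32)² = 98.45 kg·m².
Added inertia Σmr² = (34.0)(0.944)² + (27.4)(0.715)² = 44.31 kg·m²; I_f = 98.45 + 44.31 = 142.8 kg·m².
ω_f = I_p ω_i / I_f = (98.45)(53.3) / 142.8 = 36.76 rpm.
KE_i = ½(98.45)(5.582 rad/s)² = 1533 J; KE_f = ½(142.8)(3.849)² = 1058 J.
Fraction lost = 0.3104.

fraction ≈ 0.310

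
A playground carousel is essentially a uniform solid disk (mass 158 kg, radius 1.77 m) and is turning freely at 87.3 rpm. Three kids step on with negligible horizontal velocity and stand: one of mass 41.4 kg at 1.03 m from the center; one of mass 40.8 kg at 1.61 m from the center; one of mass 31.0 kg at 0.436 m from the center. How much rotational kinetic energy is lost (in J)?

energy lost ≈ 3990 J

No external torque acts about the center; L_before = L_after.
I_p = ½(158)(1.77)² = 247.5 kg·m².
Added inertia Σmr² = (41.4)(1.03)² + (40.8)(1.61)² + (31.0)(0.436)² = 155.6 kg·m²; I_f = 247.5 + 155.6 = 403.1 kg·m².
ω_f = I_p ω_i / I_f = (247.5)(87.3) / 403.1 = 53.61 rpm.
KE_i = ½(247.5)(9.142 rad/s)² = 10340 J; KE_f = ½(403.1)(5.614)² = 6351 J.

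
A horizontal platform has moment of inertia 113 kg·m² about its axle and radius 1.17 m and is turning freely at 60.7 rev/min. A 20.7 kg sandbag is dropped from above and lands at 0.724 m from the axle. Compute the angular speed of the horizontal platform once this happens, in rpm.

The added mass arrives with no angular momentum about the axle, and any external torque about the axle is negligible, so the system's angular momentum is conserved.
Added inertia Σmr² = (20.7)(0.724)² = 10.85 kg·m²; I_f = 113.0 + 10.85 = 123.9 kg·m².
ω_f = I_p ω_i / I_f = (113.0)(60.7) / 123.9 = 55.38 rpm.

ω_f ≈ 55.4 rpm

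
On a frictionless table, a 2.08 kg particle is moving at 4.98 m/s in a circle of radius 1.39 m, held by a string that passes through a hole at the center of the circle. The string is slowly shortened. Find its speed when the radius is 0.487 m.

v₂ ≈ 14.2 m/s

Central (radial) force ⇒ zero torque about the center ⇒ m v r is constant.
v₂ = v₁ r₁ / r₂ = (4.98)(1.39) / (0.487) = 14.21 m/s.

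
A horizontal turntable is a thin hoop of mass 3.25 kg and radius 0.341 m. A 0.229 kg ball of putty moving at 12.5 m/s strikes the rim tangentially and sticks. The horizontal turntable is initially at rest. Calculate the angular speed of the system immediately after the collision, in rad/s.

About the axle the impulsive forces during the collision are internal, so angular momentum about that axis is conserved.
I_p = (3.25)(0.341)² = 0.3779 kg·m². Taking the sense of the ball of putty's angular momentum as positive, L_{ball} = m v R = (0.229)(12.5)(0.341) = 0.9761 kg·m²/s.
L_i = 0 + 0.9761 = 0.9761 kg·m²/s.
After sticking, I_f = I_p + m R² = 0.3779 + (0.229)(0.341)² = 0.4045 kg·m².
ω_f = L_i / I_f = 0.9761 / 0.4045 = 2.413 rad/s.

|ω_f| ≈ 2.41 rad/s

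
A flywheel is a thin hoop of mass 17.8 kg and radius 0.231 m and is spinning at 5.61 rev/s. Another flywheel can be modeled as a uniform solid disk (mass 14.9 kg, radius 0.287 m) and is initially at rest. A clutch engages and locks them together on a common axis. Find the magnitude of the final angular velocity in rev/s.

|ω_f| ≈ 3.41 rev/s

The coupling torques are internal; angular momentum about the shared axis is conserved.
Moments of inertia: I_A = (17.8)(0.231)² = 0.9498 kg·m²; I_B = ½(14.9)(0.287)² = 0.6136 kg·m².
Taking A's sense as positive: L = (0.9498)(5.61) = 5.329 kg·m²·rev/s.
Combined I = 0.9498 + 0.6136 = 1.563 kg·m².
ω_f = L / I = 5.329 / 1.563 = 3.408 rev/s.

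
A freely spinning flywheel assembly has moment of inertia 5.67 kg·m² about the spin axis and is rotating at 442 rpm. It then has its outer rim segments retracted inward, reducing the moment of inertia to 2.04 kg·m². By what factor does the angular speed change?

No external torque acts about the spin axis, so angular momentum is conserved.
ω₂/ω₁ = I₁/I₂ = 5.670 / 2.040 = 2.779.

ω₂/ω₁ ≈ 2.78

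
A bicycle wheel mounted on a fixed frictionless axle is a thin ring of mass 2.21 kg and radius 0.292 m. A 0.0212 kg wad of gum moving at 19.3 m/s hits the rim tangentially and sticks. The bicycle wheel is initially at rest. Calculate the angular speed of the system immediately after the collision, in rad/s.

About the axle the impulsive forces during the collision are internal, so angular momentum about that axis is conserved.
I_p = (2.21)(0.292)² = 0.1884 kg·m². Taking the sense of the wad of gum's angular momentum as positive, L_{wad} = m v R = (0.0212)(19.3)(0.292) = 0.1195 kg·m²/s.
L_i = 0 + 0.1195 = 0.1195 kg·m²/s.
After sticking, I_f = I_p + m R² = 0.1884 + (0.0212)(0.292)² = 0.1902 kg·m².
ω_f = L_i / I_f = 0.1195 / 0.1902 = 0.6280 rad/s.

|ω_f| ≈ 0.628 rad/s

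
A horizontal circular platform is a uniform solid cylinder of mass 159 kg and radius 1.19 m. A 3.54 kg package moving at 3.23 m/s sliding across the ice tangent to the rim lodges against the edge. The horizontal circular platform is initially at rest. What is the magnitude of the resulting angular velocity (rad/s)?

|ω_f| ≈ 0.116 rad/s

About the central axle the impulsive forces during the collision are internal, so angular momentum about that axis is conserved.
I_p = ½(159)(1.19)² = 112.6 kg·m². Taking the sense of the package's angular momentum as positive, L_{package} = m v R = (3.54)(3.23)(1.19) = 13.61 kg·m²/s.
L_i = 0 + 13.61 = 13.61 kg·m²/s.
After sticking, I_f = I_p + m R² = 112.6 + (3.54)(1.19)² = 117.6 kg·m².
ω_f = L_i / I_f = 13.61 / 117.6 = 0.1157 rad/s.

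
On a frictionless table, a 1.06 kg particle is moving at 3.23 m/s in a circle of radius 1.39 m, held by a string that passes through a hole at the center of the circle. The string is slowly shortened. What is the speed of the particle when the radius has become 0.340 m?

v₂ ≈ 13.2 m/s

Central (radial) force ⇒ zero torque about the center ⇒ m v r is constant.
v₂ = v₁ r₁ / r₂ = (3.23)(1.39) / (0.340) = 13.20 m/s.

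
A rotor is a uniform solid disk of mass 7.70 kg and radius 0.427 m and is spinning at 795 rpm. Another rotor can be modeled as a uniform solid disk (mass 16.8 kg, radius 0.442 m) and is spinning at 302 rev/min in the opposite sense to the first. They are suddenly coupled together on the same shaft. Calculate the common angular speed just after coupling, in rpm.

|ω_f| ≈ 26.7 rpm

The coupling torques are internal; angular momentum about the shared axis is conserved.
Moments of inertia: I_A = ½(7.70)(0.427)² = 0.7020 kg·m²; I_B = ½(16.8)(0.442)² = 1.641 kg·m².
Taking A's sense as positive: L = (0.7020)(795) − (1.641)(302) = 62.46 kg·m²·rpm.
Combined I = 0.7020 + 1.641 = 2.343 kg·m².
ω_f = L / I = 62.46 / 2.343 = 26.66 rpm.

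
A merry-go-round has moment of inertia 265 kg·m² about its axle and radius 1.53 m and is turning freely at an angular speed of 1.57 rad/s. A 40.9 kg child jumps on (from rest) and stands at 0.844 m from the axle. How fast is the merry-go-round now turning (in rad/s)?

ω_f ≈ 1.41 rad/s

No external torque acts about the axle; L_before = L_after.
Added inertia Σmr² = (40.9)(0.844)² = 29.13 kg·m²; I_f = 265.0 + 29.13 = 294.1 kg·m².
ω_f = I_p ω_i / I_f = (265.0)(1.57) / 294.1 = 1.414 rad/s.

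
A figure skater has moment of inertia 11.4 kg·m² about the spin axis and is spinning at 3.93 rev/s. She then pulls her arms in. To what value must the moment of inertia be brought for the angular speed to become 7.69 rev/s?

I₂ ≈ 5.83 kg·m²

No external torque acts about the spin axis, so angular momentum is conserved.
I₂ = I₁ω₁ / ω₂ = (11.4)(3.93) / (7.69) = 5.826 kg·m².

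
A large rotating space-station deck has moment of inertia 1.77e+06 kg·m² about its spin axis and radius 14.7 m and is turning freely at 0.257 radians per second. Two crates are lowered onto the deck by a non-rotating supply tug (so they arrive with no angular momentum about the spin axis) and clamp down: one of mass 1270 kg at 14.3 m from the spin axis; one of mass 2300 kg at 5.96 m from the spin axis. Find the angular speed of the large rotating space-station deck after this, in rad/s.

ω_f ≈ 0.215 rad/s

The added mass arrives with no angular momentum about the spin axis, and any external torque about the spin axis is negligible, so the system's angular momentum is conserved.
Added inertia Σmr² = (1270)(14.3)² + (2300)(5.96)² = 3.414e+05 kg·m²; I_f = 1.770e+06 + 3.414e+05 = 2.111e+06 kg·m².
ω_f = I_p ω_i / I_f = (1.770e+06)(0.257) / 2.111e+06 = 0.2154 rad/s.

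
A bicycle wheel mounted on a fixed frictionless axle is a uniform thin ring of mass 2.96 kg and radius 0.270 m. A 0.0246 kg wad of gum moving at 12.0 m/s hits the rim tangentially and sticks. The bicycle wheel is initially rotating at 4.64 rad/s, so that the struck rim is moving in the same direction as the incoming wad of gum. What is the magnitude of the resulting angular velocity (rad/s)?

|ω_f| ≈ 4.97 rad/s

The axle reaction passes through the axle and exerts no torque about it; angular momentum about the axle is conserved through the impact.
I_p = (2.96)(0.270)² = 0.2158 kg·m². Taking the sense of the wad of gum's angular momentum as positive, L_{wad} = m v R = (0.0246)(12.0)(0.270) = 0.07970 kg·m²/s.
L_i = +I_p ω_p + m v R = +(0.2158)(4.64) + 0.07970 = 1.081 kg·m²/s.
After sticking, I_f = I_p + m R² = 0.2158 + (0.0246)(0.270)² = 0.2176 kg·m².
ω_f = L_i / I_f = 1.081 / 0.2176 = 4.968 rad/s.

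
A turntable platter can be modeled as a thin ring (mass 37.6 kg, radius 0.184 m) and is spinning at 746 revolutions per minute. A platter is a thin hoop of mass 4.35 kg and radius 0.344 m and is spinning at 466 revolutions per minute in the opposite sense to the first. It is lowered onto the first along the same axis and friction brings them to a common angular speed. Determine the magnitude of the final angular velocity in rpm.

No external torque acts about the common axis, so total angular momentum is conserved.
Moments of inertia: I_A = (37.6)(0.184)² = 1.273 kg·m²; I_B = (4.35)(0.344)² = 0.5148 kg·m².
Taking A's sense as positive: L = (1.273)(746) − (0.5148)(466) = 709.8 kg·m²·rpm.
Combined I = 1.273 + 0.5148 = 1.788 kg·m².
ω_f = L / I = 709.8 / 1.788 = 397.0 rpm.

|ω_f| ≈ 397 rpm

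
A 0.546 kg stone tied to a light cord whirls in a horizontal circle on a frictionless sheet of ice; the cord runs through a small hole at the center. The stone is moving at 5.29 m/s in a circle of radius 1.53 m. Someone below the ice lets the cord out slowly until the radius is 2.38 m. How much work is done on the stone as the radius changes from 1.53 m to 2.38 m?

Central (radial) force ⇒ zero torque about the center ⇒ m v r is constant.
v₂ = v₁ r₁ / r₂ = (5.29)(1.53) / (2.38) = 3.401 m/s.
W = ΔKE = ½m(v₂² − v₁²) = -4.482 J.

W ≈ -4.48 J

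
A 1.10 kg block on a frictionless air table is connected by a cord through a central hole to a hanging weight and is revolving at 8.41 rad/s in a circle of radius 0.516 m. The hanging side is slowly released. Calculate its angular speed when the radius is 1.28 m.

ω₂ ≈ 1.37 rad/s

The constraining force is radial, so m r² ω about the center is conserved.
ω₂ = ω₁ (r₁/r₂)² = (8.41)(0.516/1.28)² = 1.367 rad/s.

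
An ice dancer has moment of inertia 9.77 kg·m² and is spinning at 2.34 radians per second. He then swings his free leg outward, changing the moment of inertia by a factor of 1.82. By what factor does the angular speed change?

With no external torque about the axis, L is conserved: I₁ω₁ = I₂ω₂.
I₂ = 1.82 × 9.77 = 17.78 kg·m².
ω₂/ω₁ = I₁/I₂ = 9.770 / 17.78 = 0.5495.

ω₂/ω₁ ≈ 0.549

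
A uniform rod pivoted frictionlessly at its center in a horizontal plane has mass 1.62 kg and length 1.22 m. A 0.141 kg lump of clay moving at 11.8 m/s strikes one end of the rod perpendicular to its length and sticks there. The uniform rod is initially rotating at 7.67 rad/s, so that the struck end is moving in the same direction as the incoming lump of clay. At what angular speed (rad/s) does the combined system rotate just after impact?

The axle reaction passes through the pivot and exerts no torque about it; angular momentum about the pivot is conserved through the impact.
I_p = (1/12)(1.62)(1.22)² = 0.2009 kg·m². Taking the sense of the lump of clay's angular momentum as positive, L_{lump} = m v R = (0.141)(11.8)(1.22/2) = 1.015 kg·m²/s.
L_i = +I_p ω_p + m v R = +(0.2009)(7.67) + 1.015 = 2.556 kg·m²/s.
After sticking, I_f = I_p + m R² = 0.2009 + (0.141)(1.22/2)² = 0.2534 kg·m².
ω_f = L_i / I_f = 2.556 / 0.2534 = 10.09 rad/s.

|ω_f| ≈ 10.1 rad/s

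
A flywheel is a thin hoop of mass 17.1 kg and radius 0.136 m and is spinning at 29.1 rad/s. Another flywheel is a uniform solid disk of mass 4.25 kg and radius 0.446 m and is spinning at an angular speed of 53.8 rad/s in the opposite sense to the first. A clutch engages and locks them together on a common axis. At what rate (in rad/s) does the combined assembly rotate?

|ω_f| ≈ 18.3 rad/s

The coupling torques are internal; angular momentum about the shared axis is conserved.
Moments of inertia: I_A = (17.1)(0.136)² = 0.3163 kg·m²; I_B = ½(4.25)(0.446)² = 0.4227 kg·m².
Taking A's sense as positive: L = (0.3163)(29.1) − (0.4227)(53.8) = -13.54 kg·m²·rad/s.
Combined I = 0.3163 + 0.4227 = 0.7390 kg·m².
ω_f = L / I = -13.54 / 0.7390 = -18.32 rad/s.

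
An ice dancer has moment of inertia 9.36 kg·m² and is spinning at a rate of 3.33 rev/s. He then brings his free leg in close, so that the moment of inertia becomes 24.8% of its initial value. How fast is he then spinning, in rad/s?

With no external torque about the axis, L is conserved: I₁ω₁ = I₂ω₂.
I₂ = 0.248 × 9.36 = 2.321 kg·m².
ω₂ = I₁ω₁ / I₂ = (9.360)(3.33 rev/s) / (2.321) = 13.43 rev/s = 84.37 rad/s.

ω₂ ≈ 84.4 rad/s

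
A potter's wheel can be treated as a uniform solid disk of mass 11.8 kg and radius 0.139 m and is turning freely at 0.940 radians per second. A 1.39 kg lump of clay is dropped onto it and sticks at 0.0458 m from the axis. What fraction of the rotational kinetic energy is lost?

The added mass arrives with no angular momentum about the axis, and any external torque about the axis is negligible, so the system's angular momentum is conserved.
I_p = ½(11.8)(0.139)² = 0.1140 kg·m².
Added inertia Σmr² = (1.39)(0.0458)² = 0.002916 kg·m²; I_f = 0.1140 + 0.002916 = 0.1169 kg·m².
ω_f = I_p ω_i / I_f = (0.1140)(0.940) / 0.1169 = 0.9166 rad/s.
KE_i = ½(0.1140)(0.9400 rad/s)² = 0.05036 J; KE_f = ½(0.1169)(0.9166)² = 0.04911 J.
Fraction lost = 0.02494.

fraction ≈ 0.0249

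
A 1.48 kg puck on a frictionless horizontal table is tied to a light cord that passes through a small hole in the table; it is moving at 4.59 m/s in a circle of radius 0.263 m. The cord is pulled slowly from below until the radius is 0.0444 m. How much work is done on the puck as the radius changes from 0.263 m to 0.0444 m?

Central (radial) force ⇒ zero torque about the center ⇒ m v r is constant.
v₂ = v₁ r₁ / r₂ = (4.59)(0.263) / (0.0444) = 27.19 m/s.
W = ΔKE = ½m(v₂² − v₁²) = 531.4 J.

W ≈ 531 J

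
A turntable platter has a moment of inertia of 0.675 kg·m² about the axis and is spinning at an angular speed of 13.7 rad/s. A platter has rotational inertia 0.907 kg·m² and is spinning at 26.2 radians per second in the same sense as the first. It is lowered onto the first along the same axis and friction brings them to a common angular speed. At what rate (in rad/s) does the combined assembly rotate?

|ω_f| ≈ 20.9 rad/s

No external torque acts about the common axis, so total angular momentum is conserved.
Taking A's sense as positive: L = (0.6750)(13.7) + (0.9070)(26.2) = 33.01 kg·m²·rad/s.
Combined I = 0.6750 + 0.9070 = 1.582 kg·m².
ω_f = L / I = 33.01 / 1.582 = 20.87 rad/s.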